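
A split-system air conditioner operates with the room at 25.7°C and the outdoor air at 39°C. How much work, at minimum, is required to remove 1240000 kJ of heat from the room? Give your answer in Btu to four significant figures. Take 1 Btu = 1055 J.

In absolute terms T_C = 298.85 K and T_H = 312.15 K, so ΔT = 13.30 K.
The reversible limit is COP_R = T_C/ΔT = 22.47, so W_min = Q_C/COP = Q_C·ΔT/T_C.
W_min = 1240000 × 13.30/298.85 = 55180 kJ = 52310 Btu.

52310 Btu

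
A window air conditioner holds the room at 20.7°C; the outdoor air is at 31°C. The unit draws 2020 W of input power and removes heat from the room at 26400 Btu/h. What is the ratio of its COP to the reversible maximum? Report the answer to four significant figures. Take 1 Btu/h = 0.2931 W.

Converting, Q̇_C = 26400 Btu/h = 7738 W, so COP_actual = Q̇_C/Ẇ = 7738/2020 = 3.831.
In absolute terms T_C = 293.85 K and T_H = 304.15 K, so ΔT = 10.30 K.
COP_Carnot = T_C/ΔT = 293.85/10.30 = 28.53.
η_II = COP_actual/COP_Carnot = 3.831/28.53 = 0.1343.

0.1343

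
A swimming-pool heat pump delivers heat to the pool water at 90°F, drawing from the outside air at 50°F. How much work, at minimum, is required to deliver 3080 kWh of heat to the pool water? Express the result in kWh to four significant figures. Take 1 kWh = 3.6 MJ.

224.1 kWh

In absolute terms T_C = 283.15 K and T_H = 305.37 K, so ΔT = 22.22 K.
The reversible limit is COP_HP = T_H/ΔT = 13.74, so W_min = Q_H/COP = Q_H·ΔT/T_H.
W_min = 3080 × 22.22/305.37 = 224.1 kWh.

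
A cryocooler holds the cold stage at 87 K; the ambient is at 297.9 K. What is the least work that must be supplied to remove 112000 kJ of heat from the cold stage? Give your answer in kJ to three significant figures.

The reservoir spacing is ΔT = 297.9 − 87 = 210.9 K.
The reversible limit is COP_R = T_C/ΔT = 0.4125, so W_min = Q_C/COP = Q_C·ΔT/T_C.
W_min = 112000 × 210.9/87.00 = 271500 kJ.

272000 kJ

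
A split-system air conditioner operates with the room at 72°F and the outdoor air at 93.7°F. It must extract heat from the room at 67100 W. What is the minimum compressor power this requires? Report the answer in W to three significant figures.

In absolute terms T_C = 295.37 K and T_H = 307.43 K, so ΔT = 12.06 K.
COP_Carnot = T_C/ΔT = 295.37/12.06 = 24.50.
Ẇ_min = Q̇/COP_Carnot = 67100/24.50 = 2739 W.

2740 W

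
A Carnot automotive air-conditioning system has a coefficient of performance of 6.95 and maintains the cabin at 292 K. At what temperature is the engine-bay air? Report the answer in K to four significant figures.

334.0 K

COP_R = T_C/(T_H − T_C) gives T_H − T_C = T_C/COP.
With T_C = 292.00 K, T_H = 292.00 × (1 + 1/6.95) = 334.01 K.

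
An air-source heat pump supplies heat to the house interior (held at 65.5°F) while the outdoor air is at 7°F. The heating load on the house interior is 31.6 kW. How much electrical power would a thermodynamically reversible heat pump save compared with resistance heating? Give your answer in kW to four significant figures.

In absolute terms T_C = 259.26 K and T_H = 291.76 K, so ΔT = 32.50 K.
COP_Carnot = T_H/ΔT = 291.76/32.50 = 8.977.
Resistance heating needs Ẇ_res = Q̇_H = 31.60 kW; the reversible heat pump needs only Ẇ_hp = Q̇_H/COP = 3.520 kW.
Saving = 31.60 − 3.520 = 28.08 kW.

28.08 kW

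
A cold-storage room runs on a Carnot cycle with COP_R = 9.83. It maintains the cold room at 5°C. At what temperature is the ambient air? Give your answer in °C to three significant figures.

COP_R = T_C/(T_H − T_C) gives T_H − T_C = T_C/COP.
With T_C = 278.15 K, T_H = 278.15 × (1 + 1/9.83) = 306.45 K.
Converting, 306.45 K = 33.30°C.

33.3 °C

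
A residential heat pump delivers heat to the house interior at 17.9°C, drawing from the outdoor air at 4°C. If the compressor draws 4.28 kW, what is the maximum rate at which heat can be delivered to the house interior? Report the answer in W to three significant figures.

In absolute terms T_C = 277.15 K and T_H = 291.05 K, so ΔT = 13.90 K.
COP_Carnot = T_H/ΔT = 291.05/13.90 = 20.94.
Q̇_max = COP_Carnot × Ẇ = 20.94 × 4.280 kW = 89.62 kW = 89620 W.

89600 W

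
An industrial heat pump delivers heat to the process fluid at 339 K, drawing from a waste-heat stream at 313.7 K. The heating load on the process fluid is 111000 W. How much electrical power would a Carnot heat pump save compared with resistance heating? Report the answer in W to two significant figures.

100000 W

The reservoir spacing is ΔT = 339 − 313.7 = 25.30 K.
COP_Carnot = T_H/ΔT = 339.00/25.30 = 13.40.
Resistance heating needs Ẇ_res = Q̇_H = 111000 W; the reversible heat pump needs only Ẇ_hp = Q̇_H/COP = 8284 W.
Saving = 111000 − 8284 = 102700 W.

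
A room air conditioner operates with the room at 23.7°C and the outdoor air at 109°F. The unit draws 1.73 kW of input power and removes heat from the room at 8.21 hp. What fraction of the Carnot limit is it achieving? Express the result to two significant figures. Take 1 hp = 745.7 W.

Converting, Q̇_C = 8.210 hp = 6.122 kW, so COP_actual = Q̇_C/Ẇ = 6.122/1.730 = 3.539.
In absolute terms T_C = 296.85 K and T_H = 315.93 K, so ΔT = 19.08 K.
COP_Carnot = T_C/ΔT = 296.85/19.08 = 15.56.
η_II = COP_actual/COP_Carnot = 3.539/15.56 = 0.2274.

0.23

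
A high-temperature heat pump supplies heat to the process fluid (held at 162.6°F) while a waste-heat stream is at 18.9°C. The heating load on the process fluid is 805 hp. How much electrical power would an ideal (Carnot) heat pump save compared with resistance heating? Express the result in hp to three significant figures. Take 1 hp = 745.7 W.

680 hp

In absolute terms T_C = 292.05 K and T_H = 345.71 K, so ΔT = 53.66 K.
COP_Carnot = T_H/ΔT = 345.71/53.66 = 6.443.
Resistance heating needs Ẇ_res = Q̇_H = 805.0 hp; the reversible heat pump needs only Ẇ_hp = Q̇_H/COP = 124.9 hp.
Saving = 805.0 − 124.9 = 680.1 hp.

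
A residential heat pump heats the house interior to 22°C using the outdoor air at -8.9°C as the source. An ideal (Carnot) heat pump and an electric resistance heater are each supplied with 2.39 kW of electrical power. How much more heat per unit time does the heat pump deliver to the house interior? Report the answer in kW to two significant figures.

20 kW

In absolute terms T_C = 264.25 K and T_H = 295.15 K, so ΔT = 30.90 K.
COP_Carnot = T_H/ΔT = 295.15/30.90 = 9.552.
The heat pump delivers Q̇_H = COP × Ẇ = 22.83 kW; the resistance heater delivers Ẇ = 2.390 kW.
Extra = (COP − 1)·Ẇ = 20.44 kW.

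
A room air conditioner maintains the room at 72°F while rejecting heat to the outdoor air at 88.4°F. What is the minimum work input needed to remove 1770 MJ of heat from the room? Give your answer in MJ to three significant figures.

In absolute terms T_C = 295.37 K and T_H = 304.48 K, so ΔT = 9.111 K.
The reversible limit is COP_R = T_C/ΔT = 32.42, so W_min = Q_C/COP = Q_C·ΔT/T_C.
W_min = 1770 × 9.111/295.37 = 54.60 MJ.

54.6 MJ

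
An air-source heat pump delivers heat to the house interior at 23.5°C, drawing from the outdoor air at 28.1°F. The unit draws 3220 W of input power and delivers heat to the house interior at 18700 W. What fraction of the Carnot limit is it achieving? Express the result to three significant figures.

0.502

COP_actual = Q̇_H/Ẇ = 18700/3220 = 5.807.
In absolute terms T_C = 270.98 K and T_H = 296.65 K, so ΔT = 25.67 K.
COP_Carnot = T_H/ΔT = 296.65/25.67 = 11.56.
η_II = COP_actual/COP_Carnot = 5.807/11.56 = 0.5025.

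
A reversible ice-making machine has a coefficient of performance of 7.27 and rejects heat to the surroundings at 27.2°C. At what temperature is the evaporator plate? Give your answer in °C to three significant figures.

For a Carnot refrigerator COP_R = T_C/(T_H − T_C), so T_C = COP·T_H/(1 + COP).
With T_H = 300.35 K, T_C = 7.27 × 300.35/8.270 = 264.03 K.
Converting, 264.03 K = -9.12°C.

-9.12 °C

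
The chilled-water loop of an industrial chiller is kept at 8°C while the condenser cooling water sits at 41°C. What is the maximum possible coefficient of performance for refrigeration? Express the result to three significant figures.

8.52

In absolute terms T_C = 281.15 K and T_H = 314.15 K, so ΔT = 33.00 K.
For a reversible cycle, COP_Carnot = T_C/ΔT = 281.15/33.00 = 8.520.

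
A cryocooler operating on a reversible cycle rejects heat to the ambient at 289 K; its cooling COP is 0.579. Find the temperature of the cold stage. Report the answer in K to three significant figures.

For a Carnot refrigerator COP_R = T_C/(T_H − T_C), so T_C = COP·T_H/(1 + COP).
With T_H = 289.00 K, T_C = 0.579 × 289.00/1.579 = 105.97 K.

106 K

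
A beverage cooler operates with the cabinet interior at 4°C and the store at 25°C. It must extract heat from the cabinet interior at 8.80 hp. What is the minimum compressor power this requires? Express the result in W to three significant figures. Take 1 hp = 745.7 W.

497 W

In absolute terms T_C = 277.15 K and T_H = 298.15 K, so ΔT = 21.00 K.
COP_Carnot = T_C/ΔT = 277.15/21.00 = 13.20.
Ẇ_min = Q̇/COP_Carnot = 8.800/13.20 = 0.6668 hp = 497.2 W.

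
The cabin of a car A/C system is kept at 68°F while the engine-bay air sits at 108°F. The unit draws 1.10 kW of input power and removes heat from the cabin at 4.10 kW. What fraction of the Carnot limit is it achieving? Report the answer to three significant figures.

0.283

COP_actual = Q̇_C/Ẇ = 4.100/1.100 = 3.727.
In absolute terms T_C = 293.15 K and T_H = 315.37 K, so ΔT = 22.22 K.
COP_Carnot = T_C/ΔT = 293.15/22.22 = 13.19.
η_II = COP_actual/COP_Carnot = 3.727/13.19 = 0.2825.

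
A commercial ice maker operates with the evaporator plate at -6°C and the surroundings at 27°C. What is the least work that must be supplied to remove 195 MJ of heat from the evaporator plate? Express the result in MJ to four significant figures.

In absolute terms T_C = 267.15 K and T_H = 300.15 K, so ΔT = 33.00 K.
The reversible limit is COP_R = T_C/ΔT = 8.095, so W_min = Q_C/COP = Q_C·ΔT/T_C.
W_min = 195.0 × 33.00/267.15 = 24.09 MJ.

24.09 MJ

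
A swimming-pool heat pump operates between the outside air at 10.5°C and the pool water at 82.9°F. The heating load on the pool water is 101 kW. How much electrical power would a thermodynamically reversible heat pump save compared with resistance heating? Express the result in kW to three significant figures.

95.0 kW

In absolute terms T_C = 283.65 K and T_H = 301.43 K, so ΔT = 17.78 K.
COP_Carnot = T_H/ΔT = 301.43/17.78 = 16.96.
Resistance heating needs Ẇ_res = Q̇_H = 101.0 kW; the reversible heat pump needs only Ẇ_hp = Q̇_H/COP = 5.957 kW.
Saving = 101.0 − 5.957 = 95.04 kW.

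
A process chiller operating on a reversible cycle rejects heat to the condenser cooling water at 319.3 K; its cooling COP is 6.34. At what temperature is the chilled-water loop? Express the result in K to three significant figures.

276 K

For a Carnot refrigerator COP_R = T_C/(T_H − T_C), so T_C = COP·T_H/(1 + COP).
With T_H = 319.30 K, T_C = 6.34 × 319.30/7.340 = 275.80 K.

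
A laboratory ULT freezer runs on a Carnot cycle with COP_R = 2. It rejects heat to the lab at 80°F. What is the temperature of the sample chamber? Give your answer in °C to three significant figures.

For a Carnot refrigerator COP_R = T_C/(T_H − T_C), so T_C = COP·T_H/(1 + COP).
With T_H = 299.82 K, T_C = 2 × 299.82/3.000 = 199.88 K.
Converting, 199.88 K = -73.27°C.

-73.3 °C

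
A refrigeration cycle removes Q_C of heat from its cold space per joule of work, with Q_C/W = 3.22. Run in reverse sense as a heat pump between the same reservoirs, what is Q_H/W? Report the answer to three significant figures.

4.22

The first law on one cycle gives Q_H = Q_C + W, so Q_H/W = Q_C/W + 1.
COP_HP = COP_R + 1 = 3.22 + 1 = 4.22.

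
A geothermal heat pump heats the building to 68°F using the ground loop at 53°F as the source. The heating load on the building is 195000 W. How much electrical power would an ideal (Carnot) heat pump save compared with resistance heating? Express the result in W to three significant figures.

In absolute terms T_C = 284.82 K and T_H = 293.15 K, so ΔT = 8.333 K.
COP_Carnot = T_H/ΔT = 293.15/8.333 = 35.18.
Resistance heating needs Ẇ_res = Q̇_H = 195000 W; the reversible heat pump needs only Ẇ_hp = Q̇_H/COP = 5543 W.
Saving = 195000 − 5543 = 189500 W.

189000 W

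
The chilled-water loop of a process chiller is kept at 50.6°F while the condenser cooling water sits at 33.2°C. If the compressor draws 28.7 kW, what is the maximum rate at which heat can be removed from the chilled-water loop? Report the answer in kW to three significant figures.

356 kW

In absolute terms T_C = 283.48 K and T_H = 306.35 K, so ΔT = 22.87 K.
COP_Carnot = T_C/ΔT = 283.48/22.87 = 12.40.
Q̇_max = COP_Carnot × Ẇ = 12.40 × 28.70 kW = 355.8 kW.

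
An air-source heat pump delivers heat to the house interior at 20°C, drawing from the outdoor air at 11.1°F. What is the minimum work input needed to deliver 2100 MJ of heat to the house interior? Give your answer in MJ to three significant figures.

226 MJ

In absolute terms T_C = 261.54 K and T_H = 293.15 K, so ΔT = 31.61 K.
The reversible limit is COP_HP = T_H/ΔT = 9.274, so W_min = Q_H/COP = Q_H·ΔT/T_H.
W_min = 2100 × 31.61/293.15 = 226.4 MJ.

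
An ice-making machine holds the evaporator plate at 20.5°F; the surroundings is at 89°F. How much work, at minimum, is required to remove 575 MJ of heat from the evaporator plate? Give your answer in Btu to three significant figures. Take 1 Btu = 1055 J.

77800 Btu

In absolute terms T_C = 266.76 K and T_H = 304.82 K, so ΔT = 38.06 K.
The reversible limit is COP_R = T_C/ΔT = 7.010, so W_min = Q_C/COP = Q_C·ΔT/T_C.
W_min = 575.0 × 38.06/266.76 = 82.03 MJ = 77750 Btu.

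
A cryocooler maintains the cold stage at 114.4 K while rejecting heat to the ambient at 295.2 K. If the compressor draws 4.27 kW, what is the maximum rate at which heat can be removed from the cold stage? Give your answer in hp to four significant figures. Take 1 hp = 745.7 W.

The reservoir spacing is ΔT = 295.2 − 114.4 = 180.8 K.
COP_Carnot = T_C/ΔT = 114.40/180.8 = 0.6327.
Q̇_max = COP_Carnot × Ẇ = 0.6327 × 4.270 kW = 2.702 kW = 3.623 hp.

3.623 hp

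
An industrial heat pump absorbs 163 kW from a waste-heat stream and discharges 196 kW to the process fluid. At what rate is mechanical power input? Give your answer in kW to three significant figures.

33.0 kW

For a cyclic device the first law requires Q̇_H = Q̇_C + Ẇ.
Ẇ = Q̇_H − Q̇_C = 33.00 kW.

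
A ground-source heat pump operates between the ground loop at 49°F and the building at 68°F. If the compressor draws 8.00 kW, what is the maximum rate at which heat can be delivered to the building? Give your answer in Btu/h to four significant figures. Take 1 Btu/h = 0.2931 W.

758000 Btu/h

In absolute terms T_C = 282.59 K and T_H = 293.15 K, so ΔT = 10.56 K.
COP_Carnot = T_H/ΔT = 293.15/10.56 = 27.77.
Q̇_max = COP_Carnot × Ẇ = 27.77 × 8.000 kW = 222.2 kW = 758000 Btu/h.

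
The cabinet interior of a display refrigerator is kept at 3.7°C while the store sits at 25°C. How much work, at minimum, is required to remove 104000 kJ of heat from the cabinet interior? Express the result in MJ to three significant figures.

8.00 MJ

In absolute terms T_C = 276.85 K and T_H = 298.15 K, so ΔT = 21.30 K.
The reversible limit is COP_R = T_C/ΔT = 13.00, so W_min = Q_C/COP = Q_C·ΔT/T_C.
W_min = 104000 × 21.30/276.85 = 8001 kJ = 8.001 MJ.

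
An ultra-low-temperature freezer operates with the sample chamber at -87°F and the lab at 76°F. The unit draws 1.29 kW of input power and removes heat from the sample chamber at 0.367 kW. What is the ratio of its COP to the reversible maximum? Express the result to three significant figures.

COP_actual = Q̇_C/Ẇ = 0.3670/1.290 = 0.2845.
In absolute terms T_C = 207.04 K and T_H = 297.59 K, so ΔT = 90.56 K.
COP_Carnot = T_C/ΔT = 207.04/90.56 = 2.286.
η_II = COP_actual/COP_Carnot = 0.2845/2.286 = 0.1244.

0.124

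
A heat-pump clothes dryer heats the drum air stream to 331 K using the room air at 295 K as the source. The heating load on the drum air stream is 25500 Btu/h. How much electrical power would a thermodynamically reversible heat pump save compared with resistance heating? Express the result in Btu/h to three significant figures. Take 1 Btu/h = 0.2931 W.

22700 Btu/h

The reservoir spacing is ΔT = 331 − 295 = 36.00 K.
COP_Carnot = T_H/ΔT = 331.00/36.00 = 9.194.
Resistance heating needs Ẇ_res = Q̇_H = 25500 Btu/h; the reversible heat pump needs only Ẇ_hp = Q̇_H/COP = 2773 Btu/h.
Saving = 25500 − 2773 = 22730 Btu/h.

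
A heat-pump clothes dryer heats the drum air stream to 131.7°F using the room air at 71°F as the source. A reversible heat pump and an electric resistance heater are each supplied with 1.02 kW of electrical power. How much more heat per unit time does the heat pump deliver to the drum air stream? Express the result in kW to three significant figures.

8.92 kW

In absolute terms T_C = 294.82 K and T_H = 328.54 K, so ΔT = 33.72 K.
COP_Carnot = T_H/ΔT = 328.54/33.72 = 9.743.
The heat pump delivers Q̇_H = COP × Ẇ = 9.937 kW; the resistance heater delivers Ẇ = 1.020 kW.
Extra = (COP − 1)·Ẇ = 8.917 kW.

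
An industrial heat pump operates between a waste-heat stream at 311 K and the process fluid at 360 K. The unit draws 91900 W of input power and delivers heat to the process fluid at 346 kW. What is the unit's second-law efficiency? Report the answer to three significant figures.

0.512

Converting, Q̇_H = 346.0 kW = 346000 W, so COP_actual = Q̇_H/Ẇ = 346000/91900 = 3.765.
The reservoir spacing is ΔT = 360 − 311 = 49.00 K.
COP_Carnot = T_H/ΔT = 360.00/49.00 = 7.347.
η_II = COP_actual/COP_Carnot = 3.765/7.347 = 0.5125.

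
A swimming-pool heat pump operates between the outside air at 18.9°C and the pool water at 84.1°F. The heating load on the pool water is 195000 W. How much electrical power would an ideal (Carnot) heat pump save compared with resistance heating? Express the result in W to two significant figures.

In absolute terms T_C = 292.05 K and T_H = 302.09 K, so ΔT = 10.04 K.
COP_Carnot = T_H/ΔT = 302.09/10.04 = 30.08.
Resistance heating needs Ẇ_res = Q̇_H = 195000 W; the reversible heat pump needs only Ẇ_hp = Q̇_H/COP = 6484 W.
Saving = 195000 − 6484 = 188500 W.

190000 W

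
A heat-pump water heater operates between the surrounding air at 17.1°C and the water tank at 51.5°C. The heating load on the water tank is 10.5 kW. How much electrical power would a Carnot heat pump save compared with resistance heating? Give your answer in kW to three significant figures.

In absolute terms T_C = 290.25 K and T_H = 324.65 K, so ΔT = 34.40 K.
COP_Carnot = T_H/ΔT = 324.65/34.40 = 9.438.
Resistance heating needs Ẇ_res = Q̇_H = 10.50 kW; the reversible heat pump needs only Ẇ_hp = Q̇_H/COP = 1.113 kW.
Saving = 10.50 − 1.113 = 9.387 kW.

9.39 kW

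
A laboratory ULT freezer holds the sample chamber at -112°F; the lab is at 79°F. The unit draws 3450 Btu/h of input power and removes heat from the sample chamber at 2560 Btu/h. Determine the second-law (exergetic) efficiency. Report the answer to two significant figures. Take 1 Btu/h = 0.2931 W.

COP_actual = Q̇_C/Ẇ = 2560/3450 = 0.7420.
In absolute terms T_C = 193.15 K and T_H = 299.26 K, so ΔT = 106.1 K.
COP_Carnot = T_C/ΔT = 193.15/106.1 = 1.820.
η_II = COP_actual/COP_Carnot = 0.7420/1.820 = 0.4076.

0.41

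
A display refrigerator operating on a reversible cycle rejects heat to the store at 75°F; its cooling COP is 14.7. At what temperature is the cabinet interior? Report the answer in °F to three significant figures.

40.9 °F

For a Carnot refrigerator COP_R = T_C/(T_H − T_C), so T_C = COP·T_H/(1 + COP).
With T_H = 297.04 K, T_C = 14.7 × 297.04/15.70 = 278.12 K.
Converting, 278.12 K = 40.94°F.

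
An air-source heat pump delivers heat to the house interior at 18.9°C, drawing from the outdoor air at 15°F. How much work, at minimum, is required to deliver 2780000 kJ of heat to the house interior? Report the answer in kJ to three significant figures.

270000 kJ

In absolute terms T_C = 263.71 K and T_H = 292.05 K, so ΔT = 28.34 K.
The reversible limit is COP_HP = T_H/ΔT = 10.30, so W_min = Q_H/COP = Q_H·ΔT/T_H.
W_min = 2780000 × 28.34/292.05 = 269800 kJ.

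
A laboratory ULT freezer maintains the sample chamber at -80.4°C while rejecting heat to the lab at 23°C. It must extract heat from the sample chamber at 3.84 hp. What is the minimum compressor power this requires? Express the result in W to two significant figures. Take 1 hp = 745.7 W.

In absolute terms T_C = 192.75 K and T_H = 296.15 K, so ΔT = 103.4 K.
COP_Carnot = T_C/ΔT = 192.75/103.4 = 1.864.
Ẇ_min = Q̇/COP_Carnot = 3.840/1.864 = 2.060 hp = 1536 W.

1500 W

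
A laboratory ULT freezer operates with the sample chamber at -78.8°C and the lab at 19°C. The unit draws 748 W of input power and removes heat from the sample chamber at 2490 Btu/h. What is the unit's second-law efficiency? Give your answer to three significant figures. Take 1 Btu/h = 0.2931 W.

Converting, Q̇_C = 2490 Btu/h = 729.8 W, so COP_actual = Q̇_C/Ẇ = 729.8/748.0 = 0.9757.
In absolute terms T_C = 194.35 K and T_H = 292.15 K, so ΔT = 97.80 K.
COP_Carnot = T_C/ΔT = 194.35/97.80 = 1.987.
η_II = COP_actual/COP_Carnot = 0.9757/1.987 = 0.4910.

0.491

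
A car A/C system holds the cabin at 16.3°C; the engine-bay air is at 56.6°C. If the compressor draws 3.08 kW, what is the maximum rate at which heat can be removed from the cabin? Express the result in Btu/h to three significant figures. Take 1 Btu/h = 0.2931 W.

In absolute terms T_C = 289.45 K and T_H = 329.75 K, so ΔT = 40.30 K.
COP_Carnot = T_C/ΔT = 289.45/40.30 = 7.182.
Q̇_max = COP_Carnot × Ẇ = 7.182 × 3.080 kW = 22.12 kW = 75480 Btu/h.

75500 Btu/h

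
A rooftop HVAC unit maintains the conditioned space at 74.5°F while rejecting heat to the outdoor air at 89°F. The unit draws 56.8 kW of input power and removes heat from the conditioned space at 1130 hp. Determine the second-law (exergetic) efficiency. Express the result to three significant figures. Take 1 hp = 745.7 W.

Converting, Q̇_C = 1130 hp = 842.6 kW, so COP_actual = Q̇_C/Ẇ = 842.6/56.80 = 14.84.
In absolute terms T_C = 296.76 K and T_H = 304.82 K, so ΔT = 8.056 K.
COP_Carnot = T_C/ΔT = 296.76/8.056 = 36.84.
η_II = COP_actual/COP_Carnot = 14.84/36.84 = 0.4027.

0.403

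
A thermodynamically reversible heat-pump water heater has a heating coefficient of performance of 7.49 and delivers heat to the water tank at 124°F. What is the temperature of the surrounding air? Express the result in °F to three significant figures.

COP_HP = T_H/(T_H − T_C) gives T_H − T_C = T_H/COP.
With T_H = 324.26 K, T_C = 324.26 × (1 − 1/7.49) = 280.97 K.
Converting, 280.97 K = 46.07°F.

46.1 °F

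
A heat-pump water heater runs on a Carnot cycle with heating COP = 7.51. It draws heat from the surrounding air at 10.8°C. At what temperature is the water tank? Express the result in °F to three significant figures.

COP_HP = T_H/(T_H − T_C) rearranges to T_H = COP·T_C/(COP − 1).
With T_C = 283.95 K, T_H = 7.51 × 283.95/6.510 = 327.57 K.
Converting, 327.57 K = 129.95°F.

130 °F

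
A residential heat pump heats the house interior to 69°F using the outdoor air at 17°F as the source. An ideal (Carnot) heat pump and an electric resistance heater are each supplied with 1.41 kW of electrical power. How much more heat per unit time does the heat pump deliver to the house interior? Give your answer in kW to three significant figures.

In absolute terms T_C = 264.82 K and T_H = 293.71 K, so ΔT = 28.89 K.
COP_Carnot = T_H/ΔT = 293.71/28.89 = 10.17.
The heat pump delivers Q̇_H = COP × Ẇ = 14.34 kW; the resistance heater delivers Ẇ = 1.410 kW.
Extra = (COP − 1)·Ẇ = 12.93 kW.

12.9 kW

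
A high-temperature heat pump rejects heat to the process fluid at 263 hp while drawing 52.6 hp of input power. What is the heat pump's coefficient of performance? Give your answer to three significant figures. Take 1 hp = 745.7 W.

The first law gives Q̇_H = Q̇_C + Ẇ, so the three rates are Q̇_C = 210.4, Q̇_H = 263.0, Ẇ = 52.60 hp.
COP_HP = Q̇_H/Ẇ = 263.0/52.60 = 5.000.

5.00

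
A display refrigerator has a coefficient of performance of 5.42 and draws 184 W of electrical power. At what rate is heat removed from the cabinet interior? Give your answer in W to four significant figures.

997.3 W

Q̇_C = COP × Ẇ = 5.42 × 184.0 = 997.3 W.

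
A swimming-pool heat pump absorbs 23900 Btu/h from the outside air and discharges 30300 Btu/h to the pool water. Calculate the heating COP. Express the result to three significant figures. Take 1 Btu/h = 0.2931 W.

The first law gives Q̇_H = Q̇_C + Ẇ, so the three rates are Q̇_C = 23900, Q̇_H = 30300, Ẇ = 6400 Btu/h.
COP_HP = Q̇_H/Ẇ = 30300/6400 = 4.734.

4.73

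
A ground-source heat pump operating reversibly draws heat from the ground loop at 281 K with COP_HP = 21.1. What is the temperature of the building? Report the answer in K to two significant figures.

290 K

COP_HP = T_H/(T_H − T_C) rearranges to T_H = COP·T_C/(COP − 1).
With T_C = 281.00 K, T_H = 21.1 × 281.00/20.10 = 294.98 K.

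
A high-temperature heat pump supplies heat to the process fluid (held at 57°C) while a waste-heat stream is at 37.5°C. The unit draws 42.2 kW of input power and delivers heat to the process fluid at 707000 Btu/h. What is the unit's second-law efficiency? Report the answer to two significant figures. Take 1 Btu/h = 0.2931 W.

Converting, Q̇_H = 707000 Btu/h = 207.2 kW, so COP_actual = Q̇_H/Ẇ = 207.2/42.20 = 4.910.
In absolute terms T_C = 310.65 K and T_H = 330.15 K, so ΔT = 19.50 K.
COP_Carnot = T_H/ΔT = 330.15/19.50 = 16.93.
η_II = COP_actual/COP_Carnot = 4.910/16.93 = 0.2900.

0.29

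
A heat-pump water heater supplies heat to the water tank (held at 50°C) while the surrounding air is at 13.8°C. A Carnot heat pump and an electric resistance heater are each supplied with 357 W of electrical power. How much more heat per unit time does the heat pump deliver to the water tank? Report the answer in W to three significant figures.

2830 W

In absolute terms T_C = 286.95 K and T_H = 323.15 K, so ΔT = 36.20 K.
COP_Carnot = T_H/ΔT = 323.15/36.20 = 8.927.
The heat pump delivers Q̇_H = COP × Ẇ = 3187 W; the resistance heater delivers Ẇ = 357.0 W.
Extra = (COP − 1)·Ẇ = 2830 W.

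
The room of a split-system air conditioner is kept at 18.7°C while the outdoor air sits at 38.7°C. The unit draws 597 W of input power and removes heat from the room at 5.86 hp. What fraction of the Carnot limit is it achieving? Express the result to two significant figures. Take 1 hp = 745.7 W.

0.50

Converting, Q̇_C = 5.860 hp = 4370 W, so COP_actual = Q̇_C/Ẇ = 4370/597.0 = 7.320.
In absolute terms T_C = 291.85 K and T_H = 311.85 K, so ΔT = 20.00 K.
COP_Carnot = T_C/ΔT = 291.85/20.00 = 14.59.
η_II = COP_actual/COP_Carnot = 7.320/14.59 = 0.5016.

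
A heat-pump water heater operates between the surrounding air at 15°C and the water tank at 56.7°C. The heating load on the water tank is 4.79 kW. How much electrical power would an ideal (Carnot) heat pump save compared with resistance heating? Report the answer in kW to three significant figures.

In absolute terms T_C = 288.15 K and T_H = 329.85 K, so ΔT = 41.70 K.
COP_Carnot = T_H/ΔT = 329.85/41.70 = 7.910.
Resistance heating needs Ẇ_res = Q̇_H = 4.790 kW; the reversible heat pump needs only Ẇ_hp = Q̇_H/COP = 0.6056 kW.
Saving = 4.790 − 0.6056 = 4.184 kW.

4.18 kW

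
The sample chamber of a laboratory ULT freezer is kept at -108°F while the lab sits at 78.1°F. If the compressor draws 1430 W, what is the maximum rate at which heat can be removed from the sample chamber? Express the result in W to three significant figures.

In absolute terms T_C = 195.37 K and T_H = 298.76 K, so ΔT = 103.4 K.
COP_Carnot = T_C/ΔT = 195.37/103.4 = 1.890.
Q̇_max = COP_Carnot × Ẇ = 1.890 × 1430 W = 2702 W.

2700 W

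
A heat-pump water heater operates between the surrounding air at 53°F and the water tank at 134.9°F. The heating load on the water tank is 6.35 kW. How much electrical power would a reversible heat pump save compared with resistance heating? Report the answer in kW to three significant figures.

In absolute terms T_C = 284.82 K and T_H = 330.32 K, so ΔT = 45.50 K.
COP_Carnot = T_H/ΔT = 330.32/45.50 = 7.260.
Resistance heating needs Ẇ_res = Q̇_H = 6.350 kW; the reversible heat pump needs only Ẇ_hp = Q̇_H/COP = 0.8747 kW.
Saving = 6.350 − 0.8747 = 5.475 kW.

5.48 kW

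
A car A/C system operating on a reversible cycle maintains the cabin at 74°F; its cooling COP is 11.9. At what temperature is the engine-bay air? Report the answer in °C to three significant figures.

48.2 °C

COP_R = T_C/(T_H − T_C) gives T_H − T_C = T_C/COP.
With T_C = 296.48 K, T_H = 296.48 × (1 + 1/11.9) = 321.40 K.
Converting, 321.40 K = 48.25°C.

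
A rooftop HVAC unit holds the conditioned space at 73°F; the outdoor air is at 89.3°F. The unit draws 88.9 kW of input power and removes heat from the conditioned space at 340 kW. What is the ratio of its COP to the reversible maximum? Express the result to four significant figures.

0.1170

COP_actual = Q̇_C/Ẇ = 340.0/88.90 = 3.825.
In absolute terms T_C = 295.93 K and T_H = 304.98 K, so ΔT = 9.056 K.
COP_Carnot = T_C/ΔT = 295.93/9.056 = 32.68.
η_II = COP_actual/COP_Carnot = 3.825/32.68 = 0.1170.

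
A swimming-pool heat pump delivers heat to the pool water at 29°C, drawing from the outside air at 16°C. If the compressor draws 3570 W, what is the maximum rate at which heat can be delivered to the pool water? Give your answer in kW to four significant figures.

82.98 kW

In absolute terms T_C = 289.15 K and T_H = 302.15 K, so ΔT = 13.00 K.
COP_Carnot = T_H/ΔT = 302.15/13.00 = 23.24.
Q̇_max = COP_Carnot × Ẇ = 23.24 × 3570 W = 82980 W = 82.98 kW.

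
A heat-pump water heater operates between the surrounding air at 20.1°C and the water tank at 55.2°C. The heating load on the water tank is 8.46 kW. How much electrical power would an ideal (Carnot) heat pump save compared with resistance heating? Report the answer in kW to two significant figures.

7.6 kW

In absolute terms T_C = 293.25 K and T_H = 328.35 K, so ΔT = 35.10 K.
COP_Carnot = T_H/ΔT = 328.35/35.10 = 9.355.
Resistance heating needs Ẇ_res = Q̇_H = 8.460 kW; the reversible heat pump needs only Ẇ_hp = Q̇_H/COP = 0.9044 kW.
Saving = 8.460 − 0.9044 = 7.556 kW.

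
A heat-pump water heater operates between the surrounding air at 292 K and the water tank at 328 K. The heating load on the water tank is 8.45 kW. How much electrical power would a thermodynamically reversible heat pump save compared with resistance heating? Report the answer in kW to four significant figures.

7.523 kW

The reservoir spacing is ΔT = 328 − 292 = 36.00 K.
COP_Carnot = T_H/ΔT = 328.00/36.00 = 9.111.
Resistance heating needs Ẇ_res = Q̇_H = 8.450 kW; the reversible heat pump needs only Ẇ_hp = Q̇_H/COP = 0.9274 kW.
Saving = 8.450 − 0.9274 = 7.523 kW.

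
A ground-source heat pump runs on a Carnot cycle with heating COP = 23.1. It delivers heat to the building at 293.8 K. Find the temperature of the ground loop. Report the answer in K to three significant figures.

COP_HP = T_H/(T_H − T_C) gives T_H − T_C = T_H/COP.
With T_H = 293.80 K, T_C = 293.80 × (1 − 1/23.1) = 281.08 K.

281 K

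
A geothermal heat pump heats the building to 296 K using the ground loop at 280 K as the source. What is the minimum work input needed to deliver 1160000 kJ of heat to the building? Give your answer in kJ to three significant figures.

The reservoir spacing is ΔT = 296 − 280 = 16.00 K.
The reversible limit is COP_HP = T_H/ΔT = 18.50, so W_min = Q_H/COP = Q_H·ΔT/T_H.
W_min = 1160000 × 16.00/296.00 = 62700 kJ.

62700 kJ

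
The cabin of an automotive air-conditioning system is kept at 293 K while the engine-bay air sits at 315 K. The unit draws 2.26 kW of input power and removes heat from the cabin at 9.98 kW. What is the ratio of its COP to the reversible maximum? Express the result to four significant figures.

COP_actual = Q̇_C/Ẇ = 9.980/2.260 = 4.416.
The reservoir spacing is ΔT = 315 − 293 = 22.00 K.
COP_Carnot = T_C/ΔT = 293.00/22.00 = 13.32.
η_II = COP_actual/COP_Carnot = 4.416/13.32 = 0.3316.

0.3316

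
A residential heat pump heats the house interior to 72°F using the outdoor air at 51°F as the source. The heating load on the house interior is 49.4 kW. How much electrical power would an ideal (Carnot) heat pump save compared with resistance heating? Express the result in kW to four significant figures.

In absolute terms T_C = 283.71 K and T_H = 295.37 K, so ΔT = 11.67 K.
COP_Carnot = T_H/ΔT = 295.37/11.67 = 25.32.
Resistance heating needs Ẇ_res = Q̇_H = 49.40 kW; the reversible heat pump needs only Ẇ_hp = Q̇_H/COP = 1.951 kW.
Saving = 49.40 − 1.951 = 47.45 kW.

47.45 kW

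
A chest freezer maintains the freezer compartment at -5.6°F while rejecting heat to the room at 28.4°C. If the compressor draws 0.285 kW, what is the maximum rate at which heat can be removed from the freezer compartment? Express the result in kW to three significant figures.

1.46 kW

In absolute terms T_C = 252.26 K and T_H = 301.55 K, so ΔT = 49.29 K.
COP_Carnot = T_C/ΔT = 252.26/49.29 = 5.118.
Q̇_max = COP_Carnot × Ẇ = 5.118 × 0.2850 kW = 1.459 kW.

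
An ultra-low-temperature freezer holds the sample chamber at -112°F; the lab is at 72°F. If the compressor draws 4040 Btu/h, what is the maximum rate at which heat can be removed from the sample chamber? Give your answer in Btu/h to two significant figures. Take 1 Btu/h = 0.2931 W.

7600 Btu/h

In absolute terms T_C = 193.15 K and T_H = 295.37 K, so ΔT = 102.2 K.
COP_Carnot = T_C/ΔT = 193.15/102.2 = 1.890.
Q̇_max = COP_Carnot × Ẇ = 1.890 × 4040 Btu/h = 7634 Btu/h.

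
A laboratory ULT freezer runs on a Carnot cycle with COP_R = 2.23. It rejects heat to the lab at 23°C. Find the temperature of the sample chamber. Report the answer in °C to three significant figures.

For a Carnot refrigerator COP_R = T_C/(T_H − T_C), so T_C = COP·T_H/(1 + COP).
With T_H = 296.15 K, T_C = 2.23 × 296.15/3.230 = 204.46 K.
Converting, 204.46 K = -68.69°C.

-68.7 °C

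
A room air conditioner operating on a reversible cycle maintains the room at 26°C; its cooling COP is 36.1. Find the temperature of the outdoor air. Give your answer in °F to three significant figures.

COP_R = T_C/(T_H − T_C) gives T_H − T_C = T_C/COP.
With T_C = 299.15 K, T_H = 299.15 × (1 + 1/36.1) = 307.44 K.
Converting, 307.44 K = 93.72°F.

93.7 °F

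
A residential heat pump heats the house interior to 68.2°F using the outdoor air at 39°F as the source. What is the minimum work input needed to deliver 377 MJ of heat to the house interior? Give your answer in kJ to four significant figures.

20850 kJ

In absolute terms T_C = 277.04 K and T_H = 293.26 K, so ΔT = 16.22 K.
The reversible limit is COP_HP = T_H/ΔT = 18.08, so W_min = Q_H/COP = Q_H·ΔT/T_H.
W_min = 377.0 × 16.22/293.26 = 20.85 MJ = 20850 kJ.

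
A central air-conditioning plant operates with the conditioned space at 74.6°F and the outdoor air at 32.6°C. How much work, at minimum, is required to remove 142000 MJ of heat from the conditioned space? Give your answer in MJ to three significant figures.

4270 MJ

In absolute terms T_C = 296.82 K and T_H = 305.75 K, so ΔT = 8.933 K.
The reversible limit is COP_R = T_C/ΔT = 33.23, so W_min = Q_C/COP = Q_C·ΔT/T_C.
W_min = 142000 × 8.933/296.82 = 4274 MJ.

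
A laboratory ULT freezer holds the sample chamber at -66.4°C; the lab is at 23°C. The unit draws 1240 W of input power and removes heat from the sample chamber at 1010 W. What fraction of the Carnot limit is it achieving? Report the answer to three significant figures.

COP_actual = Q̇_C/Ẇ = 1010/1240 = 0.8145.
In absolute terms T_C = 206.75 K and T_H = 296.15 K, so ΔT = 89.40 K.
COP_Carnot = T_C/ΔT = 206.75/89.40 = 2.313.
η_II = COP_actual/COP_Carnot = 0.8145/2.313 = 0.3522.

0.352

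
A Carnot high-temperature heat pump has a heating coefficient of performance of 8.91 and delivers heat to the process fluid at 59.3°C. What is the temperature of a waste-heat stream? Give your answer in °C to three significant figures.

22.0 °C

COP_HP = T_H/(T_H − T_C) gives T_H − T_C = T_H/COP.
With T_H = 332.45 K, T_C = 332.45 × (1 − 1/8.91) = 295.14 K.
Converting, 295.14 K = 21.99°C.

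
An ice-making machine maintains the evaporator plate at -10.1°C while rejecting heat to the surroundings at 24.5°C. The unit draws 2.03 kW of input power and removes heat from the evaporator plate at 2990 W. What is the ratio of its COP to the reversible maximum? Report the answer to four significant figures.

0.1937

Converting, Q̇_C = 2990 W = 2.990 kW, so COP_actual = Q̇_C/Ẇ = 2.990/2.030 = 1.473.
In absolute terms T_C = 263.05 K and T_H = 297.65 K, so ΔT = 34.60 K.
COP_Carnot = T_C/ΔT = 263.05/34.60 = 7.603.
η_II = COP_actual/COP_Carnot = 1.473/7.603 = 0.1937.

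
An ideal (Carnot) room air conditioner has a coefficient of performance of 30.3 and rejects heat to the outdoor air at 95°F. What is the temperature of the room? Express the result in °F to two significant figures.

For a Carnot refrigerator COP_R = T_C/(T_H − T_C), so T_C = COP·T_H/(1 + COP).
With T_H = 308.15 K, T_C = 30.3 × 308.15/31.30 = 298.30 K.
Converting, 298.30 K = 77.28°F.

77 °F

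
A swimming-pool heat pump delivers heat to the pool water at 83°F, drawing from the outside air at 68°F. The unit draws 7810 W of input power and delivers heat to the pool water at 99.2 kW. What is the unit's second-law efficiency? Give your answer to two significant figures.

Converting, Q̇_H = 99.20 kW = 99200 W, so COP_actual = Q̇_H/Ẇ = 99200/7810 = 12.70.
In absolute terms T_C = 293.15 K and T_H = 301.48 K, so ΔT = 8.333 K.
COP_Carnot = T_H/ΔT = 301.48/8.333 = 36.18.
η_II = COP_actual/COP_Carnot = 12.70/36.18 = 0.3511.

0.35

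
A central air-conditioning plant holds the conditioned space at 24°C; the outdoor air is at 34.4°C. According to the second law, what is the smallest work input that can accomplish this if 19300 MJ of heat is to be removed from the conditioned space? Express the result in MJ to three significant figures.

In absolute terms T_C = 297.15 K and T_H = 307.55 K, so ΔT = 10.40 K.
The reversible limit is COP_R = T_C/ΔT = 28.57, so W_min = Q_C/COP = Q_C·ΔT/T_C.
W_min = 19300 × 10.40/297.15 = 675.5 MJ.

675 MJ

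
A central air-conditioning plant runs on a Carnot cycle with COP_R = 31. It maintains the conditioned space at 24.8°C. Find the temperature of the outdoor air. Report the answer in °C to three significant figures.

COP_R = T_C/(T_H − T_C) gives T_H − T_C = T_C/COP.
With T_C = 297.95 K, T_H = 297.95 × (1 + 1/31) = 307.56 K.
Converting, 307.56 K = 34.41°C.

34.4 °C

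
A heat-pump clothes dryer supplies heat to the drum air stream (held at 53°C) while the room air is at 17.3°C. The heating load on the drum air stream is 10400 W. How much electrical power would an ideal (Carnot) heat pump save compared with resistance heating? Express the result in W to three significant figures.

9260 W

In absolute terms T_C = 290.45 K and T_H = 326.15 K, so ΔT = 35.70 K.
COP_Carnot = T_H/ΔT = 326.15/35.70 = 9.136.
Resistance heating needs Ẇ_res = Q̇_H = 10400 W; the reversible heat pump needs only Ẇ_hp = Q̇_H/COP = 1138 W.
Saving = 10400 − 1138 = 9262 W.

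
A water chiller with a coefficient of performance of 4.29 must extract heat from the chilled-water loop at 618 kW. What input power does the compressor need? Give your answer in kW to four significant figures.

144.1 kW

Ẇ = Q̇_C/COP = 618.0/4.29 = 144.1 kW.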